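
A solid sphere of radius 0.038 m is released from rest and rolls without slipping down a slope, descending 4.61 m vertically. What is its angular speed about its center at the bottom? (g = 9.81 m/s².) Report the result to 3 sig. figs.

With I = (2/5)MR², the ratio k = I/(MR²) is 0.4.
Pure rolling means v = ωR; then KE = ½Mv² + ½I(v/R)² = ½(1+k)Mv² = (7/10)Mv².
Energy conservation Mgh = ½(1+k)Mv² gives v = √(2gh/(1+k)) = √(2 × 9.81 × 4.61 / 1.4) = 8.038 m/s.
Then ω = v/R = 8.038 / 0.038 ≈ 212 rad/s.

ω ≈ 212 rad/s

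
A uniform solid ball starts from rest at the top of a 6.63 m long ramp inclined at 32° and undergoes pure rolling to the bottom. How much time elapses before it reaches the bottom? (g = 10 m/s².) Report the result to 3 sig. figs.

With I = (2/5)MR², the ratio k = I/(MR²) is 0.4.
Along the incline Mg sinθ − f = Ma, and torque about the center fR = Iα = kMR²(a/R) gives f = kMa.
Hence a = g sinθ/(1+k) = 10×sin32°/1.4 = 3.785 m/s².
With constant a from rest, t = √(2L/a) = √(2·6.63/3.785) ≈ 1.87 s.

t ≈ 1.87 s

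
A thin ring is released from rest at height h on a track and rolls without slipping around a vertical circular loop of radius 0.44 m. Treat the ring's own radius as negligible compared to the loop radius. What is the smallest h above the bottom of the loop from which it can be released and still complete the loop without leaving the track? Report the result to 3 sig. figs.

h_min ≈ 1.32 m

For this body I = MR², i.e. k = I/(MR²) = 1.
At the top of the loop, the minimum-contact condition is Mg = Mv_top²/r, so v_top² = gr.
With ω = v/R, the kinetic energy at speed v is ½(1+k)Mv² = Mv².
Energy conservation from release (height h) to the top (height 2r): Mgh = Mg(2r) + M·gr.
Thus h_min = 2r + (1+k)r/2 = r(2 + 2/2) = 0.44 × 3 ≈ 1.32 m.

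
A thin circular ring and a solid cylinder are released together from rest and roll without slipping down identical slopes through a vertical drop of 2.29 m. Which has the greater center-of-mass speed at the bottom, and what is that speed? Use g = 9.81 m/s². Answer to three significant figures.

the solid cylinder, at v ≈ 5.47 m/s

For rolling without slipping, Mgh = ½(1+k)Mv² where k = I/(MR²), so v = √(2gh/(1+k)).
Thin circular ring: k = 1, giving v = √(2×9.81×2.29/2) = 4.74 m/s.
Solid cylinder: k = 0.5, giving v = √(2×9.81×2.29/1.5) = 5.473 m/s.
The smaller k wins: the solid cylinder, at ≈ 5.47 m/s.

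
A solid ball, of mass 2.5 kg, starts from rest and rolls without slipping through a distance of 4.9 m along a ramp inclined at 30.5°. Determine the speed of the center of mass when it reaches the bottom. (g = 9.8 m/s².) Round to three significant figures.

With I = (2/5)MR², the ratio k = I/(MR²) is 0.4.
Pure rolling means v = ωR; then KE = ½Mv² + ½I(v/R)² = ½(1+k)Mv² = (7/10)Mv².
The vertical drop is h = L sinθ = 4.9 × sin30.5° = 2.487 m.
Setting Mgh = (7/10)Mv² gives v = √(2gh/(1+k)) = √(2·9.8·2.487/1.4) ≈ 5.90 m/s.

v ≈ 5.90 m/s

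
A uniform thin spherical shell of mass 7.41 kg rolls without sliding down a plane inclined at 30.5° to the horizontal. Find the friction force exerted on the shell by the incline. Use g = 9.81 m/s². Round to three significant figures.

For this body I = (2/3)MR², i.e. k = I/(MR²) = 2/3.
Translational: Mg sinθ − f = Ma. Rotational about the CM: fR = Iα = kMRa, so f = kMa.
Combining, a = g sinθ/(1+k) and f = kMa = kMg sinθ/(1+k).
f = (2/3) × 7.41 × 9.81 × sin30.5° / 1.667 ≈ 14.8 N.

f ≈ 14.8 N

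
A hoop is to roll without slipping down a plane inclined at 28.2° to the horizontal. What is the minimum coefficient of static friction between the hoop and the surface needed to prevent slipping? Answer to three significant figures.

With I = MR², the ratio k = I/(MR²) is 1.
Newton's second law down the slope: Mg sinθ − f = Ma. The torque equation fR = Iα (with α = a/R) gives f = kMa.
These give a = g sinθ/(1+k) and the required friction f = kMg sinθ/(1+k).
The normal force is N = Mg cosθ, so μ_min = f/N = k tanθ/(1+k).
μ_min = 1 × tan28.2° / 2 ≈ 0.268.

μ_min ≈ 0.268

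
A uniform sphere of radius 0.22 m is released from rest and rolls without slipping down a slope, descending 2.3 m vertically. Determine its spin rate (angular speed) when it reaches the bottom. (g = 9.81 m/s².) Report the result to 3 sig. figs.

The moment of inertia is (2/5)MR², giving k ≡ I/(MR²) = 0.4.
Rolling without slipping gives ω = v/R, so the total kinetic energy is ½Mv² + ½Iω² = ½(1+k)Mv² = (7/10)Mv².
Energy conservation Mgh = ½(1+k)Mv² gives v = √(2gh/(1+k)) = √(2 × 9.81 × 2.3 / 1.4) = 5.677 m/s.
Then ω = v/R = 5.677 / 0.22 ≈ 25.8 rad/s.

ω ≈ 25.8 rad/s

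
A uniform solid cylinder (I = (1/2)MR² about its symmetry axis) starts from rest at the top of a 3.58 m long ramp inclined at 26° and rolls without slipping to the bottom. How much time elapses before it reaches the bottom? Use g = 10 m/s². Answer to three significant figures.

t ≈ 1.57 s

Here I = (1/2)MR², so the shape factor k = I/(MR²) = 0.5.
Newton's second law down the slope: Mg sinθ − f = Ma. The torque equation fR = Iα (with α = a/R) gives f = kMa.
Hence a = g sinθ/(1+k) = 10×sin26°/1.5 = 2.922 m/s².
Starting from rest, L = ½at², so t = √(2L/a) = √(2×3.58/2.922) ≈ 1.57 s.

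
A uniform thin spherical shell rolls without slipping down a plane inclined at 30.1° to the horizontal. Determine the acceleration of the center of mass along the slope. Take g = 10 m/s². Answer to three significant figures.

a ≈ 3.01 m/s²

With I = (2/3)MR², the ratio k = I/(MR²) is 2/3.
Translational: Mg sinθ − f = Ma. Rotational about the CM: fR = Iα = kMRa, so f = kMa.
Eliminating f: Mg sinθ = (1+k)Ma, so a = g sinθ/(1+k) = 10 × sin30.1° / 1.667 ≈ 3.01 m/s².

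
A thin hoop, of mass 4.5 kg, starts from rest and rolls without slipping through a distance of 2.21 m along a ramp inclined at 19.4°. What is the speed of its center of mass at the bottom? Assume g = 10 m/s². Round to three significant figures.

v ≈ 2.71 m/s

The moment of inertia is MR², giving k ≡ I/(MR²) = 1.
The rolling condition ω = v/R makes the rotational term ½I(v/R)² = ½kMv², so KE_total = ½(1+k)Mv² = Mv².
The vertical drop is h = L sinθ = 2.21 × sin19.4° = 0.7341 m.
Energy conservation: Mgh = Mv², so v = √(2gh/(1+k)) = √(2 × 10 × 0.7341 / 2) ≈ 2.71 m/s.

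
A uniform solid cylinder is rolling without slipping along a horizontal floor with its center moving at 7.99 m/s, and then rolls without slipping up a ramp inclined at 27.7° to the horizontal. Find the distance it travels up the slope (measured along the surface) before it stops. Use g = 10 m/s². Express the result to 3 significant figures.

d ≈ 10.3 m

With I = (1/2)MR², the ratio k = I/(MR²) is 0.5.
Since it rolls without slipping, ω = v/R and KE = ½Mv² + ½Iω² = ½(1+k)Mv² = (3/4)Mv².
Setting this equal to Mgh gives the vertical rise h = (1+k)v₀²/(2g) = 1.5×7.99²/(2×10) = 4.788 m.
Along the incline, d = h/sinθ = 4.788/sin27.7° ≈ 10.3 m.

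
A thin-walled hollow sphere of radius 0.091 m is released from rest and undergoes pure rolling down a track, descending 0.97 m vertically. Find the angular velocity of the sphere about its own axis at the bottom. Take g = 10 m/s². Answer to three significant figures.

ω ≈ 37.5 rad/s

Here I = (2/3)MR², so the shape factor k = I/(MR²) = 2/3.
Rolling without slipping gives ω = v/R, so the total kinetic energy is ½Mv² + ½Iω² = ½(1+k)Mv² = (5/6)Mv².
Energy conservation Mgh = ½(1+k)Mv² gives v = √(2gh/(1+k)) = √(2 × 10 × 0.97 / 1.667) = 3.412 m/s.
Then ω = v/R = 3.412 / 0.091 ≈ 37.5 rad/s.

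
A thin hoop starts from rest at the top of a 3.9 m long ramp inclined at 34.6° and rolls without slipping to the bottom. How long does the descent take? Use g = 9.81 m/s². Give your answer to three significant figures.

t ≈ 1.67 s

The moment of inertia is MR², giving k ≡ I/(MR²) = 1.
Along the incline Mg sinθ − f = Ma, and torque about the center fR = Iα = kMR²(a/R) gives f = kMa.
Hence a = g sinθ/(1+k) = 9.81×sin34.6°/2 = 2.785 m/s².
With constant a from rest, t = √(2L/a) = √(2·3.9/2.785) ≈ 1.67 s.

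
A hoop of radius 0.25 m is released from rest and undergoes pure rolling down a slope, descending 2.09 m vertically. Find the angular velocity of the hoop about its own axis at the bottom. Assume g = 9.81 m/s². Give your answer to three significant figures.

ω ≈ 18.1 rad/s

For this body I = MR², i.e. k = I/(MR²) = 1.
Rolling without slipping gives ω = v/R, so the total kinetic energy is ½Mv² + ½Iω² = ½(1+k)Mv² = Mv².
Energy conservation Mgh = ½(1+k)Mv² gives v = √(2gh/(1+k)) = √(2 × 9.81 × 2.09 / 2) = 4.528 m/s.
Then ω = v/R = 4.528 / 0.25 ≈ 18.1 rad/s.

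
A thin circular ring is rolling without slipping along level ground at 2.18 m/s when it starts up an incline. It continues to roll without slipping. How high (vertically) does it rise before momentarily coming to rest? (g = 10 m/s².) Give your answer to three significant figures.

h ≈ 0.475 m

Here I = MR², so the shape factor k = I/(MR²) = 1.
Pure rolling means v = ωR; then KE = ½Mv² + ½I(v/R)² = ½(1+k)Mv² = Mv².
At the top the kinetic energy is zero, so Mv₀² = Mgh.
Thus h = (1+k)v₀²/(2g) = 2 × 2.18² / (2 × 10) ≈ 0.475 m.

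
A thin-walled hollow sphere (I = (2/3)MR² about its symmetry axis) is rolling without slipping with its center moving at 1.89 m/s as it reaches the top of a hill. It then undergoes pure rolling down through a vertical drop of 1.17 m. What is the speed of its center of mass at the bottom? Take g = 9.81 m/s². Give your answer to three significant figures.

For this body I = (2/3)MR², i.e. k = I/(MR²) = 2/3.
The rolling condition ω = v/R makes the rotational term ½I(v/R)² = ½kMv², so KE_total = ½(1+k)Mv² = (5/6)Mv².
Conserving energy between top and bottom: (5/6)Mv² = (5/6)Mv₀² + Mgh, hence v² = v₀² + 2gh/(1+k).
v = √(1.89² + 2×9.81×1.17/1.667) = √17.35 ≈ 4.16 m/s.

v ≈ 4.16 m/s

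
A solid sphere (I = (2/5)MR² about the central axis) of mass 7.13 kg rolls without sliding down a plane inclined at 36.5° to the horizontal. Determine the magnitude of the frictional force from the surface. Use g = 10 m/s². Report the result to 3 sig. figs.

f ≈ 12.1 N

Here I = (2/5)MR², so the shape factor k = I/(MR²) = 0.4.
Translational: Mg sinθ − f = Ma. Rotational about the CM: fR = Iα = kMRa, so f = kMa.
Combining, a = g sinθ/(1+k) and f = kMa = kMg sinθ/(1+k).
f = 0.4 × 7.13 × 10 × sin36.5° / 1.4 ≈ 12.1 N.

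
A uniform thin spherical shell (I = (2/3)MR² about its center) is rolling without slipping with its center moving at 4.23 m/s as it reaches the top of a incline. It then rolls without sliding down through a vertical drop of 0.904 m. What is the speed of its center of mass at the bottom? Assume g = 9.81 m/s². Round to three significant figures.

v ≈ 5.34 m/s

With I = (2/3)MR², the ratio k = I/(MR²) is 2/3.
The rolling condition ω = v/R makes the rotational term ½I(v/R)² = ½kMv², so KE_total = ½(1+k)Mv² = (5/6)Mv².
Energy conservation: (5/6)Mv₀² + Mgh = (5/6)Mv², so v² = v₀² + 2gh/(1+k).
v = √(4.23² + 2×9.81×0.904/1.667) = √28.53 ≈ 5.34 m/s.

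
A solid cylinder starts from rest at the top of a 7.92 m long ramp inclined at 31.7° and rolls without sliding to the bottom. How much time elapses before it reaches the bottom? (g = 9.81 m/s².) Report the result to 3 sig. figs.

Here I = (1/2)MR², so the shape factor k = I/(MR²) = 0.5.
Translational: Mg sinθ − f = Ma. Rotational about the CM: fR = Iα = kMRa, so f = kMa.
Hence a = g sinθ/(1+k) = 9.81×sin31.7°/1.5 = 3.437 m/s².
Starting from rest, L = ½at², so t = √(2L/a) = √(2×7.92/3.437) ≈ 2.15 s.

t ≈ 2.15 s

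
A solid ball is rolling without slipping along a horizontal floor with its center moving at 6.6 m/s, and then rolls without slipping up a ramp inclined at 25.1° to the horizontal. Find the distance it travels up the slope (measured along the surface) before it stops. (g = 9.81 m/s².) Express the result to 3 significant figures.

With I = (2/5)MR², the ratio k = I/(MR²) is 0.4.
The rolling condition ω = v/R makes the rotational term ½I(v/R)² = ½kMv², so KE_total = ½(1+k)Mv² = (7/10)Mv².
Setting this equal to Mgh gives the vertical rise h = (1+k)v₀²/(2g) = 1.4×6.6²/(2×9.81) = 3.108 m.
Along the incline, d = h/sinθ = 3.108/sin25.1° ≈ 7.33 m.

d ≈ 7.33 m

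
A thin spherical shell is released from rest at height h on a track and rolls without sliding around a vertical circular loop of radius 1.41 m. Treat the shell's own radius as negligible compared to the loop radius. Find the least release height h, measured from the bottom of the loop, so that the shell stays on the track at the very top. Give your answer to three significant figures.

h_min ≈ 4.00 m

For this body I = (2/3)MR², i.e. k = I/(MR²) = 2/3.
At the top, contact is just lost when gravity alone supplies the centripetal force: Mg = Mv_top²/r, i.e. v_top² = gr.
With ω = v/R, the kinetic energy at speed v is ½(1+k)Mv² = (5/6)Mv².
Energy conservation from release (height h) to the top (height 2r): Mgh = Mg(2r) + (5/6)M·gr.
Thus h_min = 2r + (1+k)r/2 = r(2 + 1.667/2) = 1.41 × 2.833 ≈ 4.00 m.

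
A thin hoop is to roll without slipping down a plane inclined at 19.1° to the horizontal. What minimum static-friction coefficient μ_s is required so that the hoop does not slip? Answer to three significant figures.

For this body I = MR², i.e. k = I/(MR²) = 1.
Along the incline Mg sinθ − f = Ma, and torque about the center fR = Iα = kMR²(a/R) gives f = kMa.
These give a = g sinθ/(1+k) and the required friction f = kMg sinθ/(1+k).
The normal force is N = Mg cosθ, so μ_min = f/N = k tanθ/(1+k).
μ_min = 1 × tan19.1° / 2 ≈ 0.173.

μ_min ≈ 0.173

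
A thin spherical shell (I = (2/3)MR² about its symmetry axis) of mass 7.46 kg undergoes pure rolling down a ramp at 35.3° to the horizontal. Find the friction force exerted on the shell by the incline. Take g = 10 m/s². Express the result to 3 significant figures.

f ≈ 17.2 N

The moment of inertia is (2/3)MR², giving k ≡ I/(MR²) = 2/3.
Along the incline Mg sinθ − f = Ma, and torque about the center fR = Iα = kMR²(a/R) gives f = kMa.
Combining, a = g sinθ/(1+k) and f = kMa = kMg sinθ/(1+k).
f = (2/3) × 7.46 × 10 × sin35.3° / 1.667 ≈ 17.2 N.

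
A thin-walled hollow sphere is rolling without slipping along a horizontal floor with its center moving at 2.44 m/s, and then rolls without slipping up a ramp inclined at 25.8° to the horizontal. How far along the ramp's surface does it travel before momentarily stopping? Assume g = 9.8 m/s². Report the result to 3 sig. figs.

For this body I = (2/3)MR², i.e. k = I/(MR²) = 2/3.
Rolling without slipping gives ω = v/R, so the total kinetic energy is ½Mv² + ½Iω² = ½(1+k)Mv² = (5/6)Mv².
Setting this equal to Mgh gives the vertical rise h = (1+k)v₀²/(2g) = 1.667×2.44²/(2×9.8) = 0.5063 m.
The distance along the slope is d = h/sinθ = 0.5063/sin25.8° ≈ 1.16 m.

d ≈ 1.16 m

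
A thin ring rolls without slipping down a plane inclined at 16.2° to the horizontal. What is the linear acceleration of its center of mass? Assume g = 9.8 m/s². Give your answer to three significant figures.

With I = MR², the ratio k = I/(MR²) is 1.
Translational: Mg sinθ − f = Ma. Rotational about the CM: fR = Iα = kMRa, so f = kMa.
Eliminating f: Mg sinθ = (1+k)Ma, so a = g sinθ/(1+k) = 9.8 × sin16.2° / 2 ≈ 1.37 m/s².

a ≈ 1.37 m/s²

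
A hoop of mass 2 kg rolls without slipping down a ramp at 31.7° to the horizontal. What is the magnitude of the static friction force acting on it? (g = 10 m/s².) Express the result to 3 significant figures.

f ≈ 5.25 N

For this body I = MR², i.e. k = I/(MR²) = 1.
Newton's second law down the slope: Mg sinθ − f = Ma. The torque equation fR = Iα (with α = a/R) gives f = kMa.
Combining, a = g sinθ/(1+k) and f = kMa = kMg sinθ/(1+k).
f = 1 × 2 × 10 × sin31.7° / 2 ≈ 5.25 N.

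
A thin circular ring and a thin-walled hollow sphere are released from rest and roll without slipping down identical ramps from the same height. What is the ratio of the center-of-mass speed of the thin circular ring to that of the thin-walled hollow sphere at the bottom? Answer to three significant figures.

Each satisfies Mgh = ½(1+k)Mv² with k = I/(MR²), so v ∝ 1/√(1+k).
For the thin circular ring k = 1; for the thin-walled hollow sphere k = 2/3.
v₁/v₂ = √((1+k₂)/(1+k₁)) = √(1.667/2) ≈ 0.913.

v_ratio ≈ 0.913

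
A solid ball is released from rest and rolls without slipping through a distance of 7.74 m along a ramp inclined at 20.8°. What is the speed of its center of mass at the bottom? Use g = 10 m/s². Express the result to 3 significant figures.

For this body I = (2/5)MR², i.e. k = I/(MR²) = 0.4.
Pure rolling means v = ωR; then KE = ½Mv² + ½I(v/R)² = ½(1+k)Mv² = (7/10)Mv².
The vertical drop is h = L sinθ = 7.74 × sin20.8° = 2.749 m.
Setting Mgh = (7/10)Mv² gives v = √(2gh/(1+k)) = √(2·10·2.749/1.4) ≈ 6.27 m/s.

v ≈ 6.27 m/s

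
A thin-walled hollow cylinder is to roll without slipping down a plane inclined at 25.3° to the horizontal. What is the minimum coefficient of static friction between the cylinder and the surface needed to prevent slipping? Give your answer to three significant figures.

Here I = MR², so the shape factor k = I/(MR²) = 1.
Newton's second law down the slope: Mg sinθ − f = Ma. The torque equation fR = Iα (with α = a/R) gives f = kMa.
These give a = g sinθ/(1+k) and the required friction f = kMg sinθ/(1+k).
With N = Mg cosθ, the no-slip condition f ≤ μN gives μ_min = f/N = k tanθ/(1+k).
μ_min = 1 × tan25.3° / 2 ≈ 0.236.

μ_min ≈ 0.236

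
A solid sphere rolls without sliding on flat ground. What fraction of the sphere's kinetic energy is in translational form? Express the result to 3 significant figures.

fraction ≈ 0.714

Here I = (2/5)MR², so the shape factor k = I/(MR²) = 0.4.
Since ω = v/R, the translational part is ½Mv² and the rotational part is ½I(v/R)² = ½kMv²; the total is ½(1+k)Mv².
The translational fraction is therefore 1/(1+k) = 1/1.4 ≈ 0.714.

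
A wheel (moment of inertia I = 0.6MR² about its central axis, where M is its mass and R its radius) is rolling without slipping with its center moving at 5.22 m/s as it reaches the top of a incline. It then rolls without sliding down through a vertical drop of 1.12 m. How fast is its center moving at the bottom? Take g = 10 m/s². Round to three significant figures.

The moment of inertia is 0.6MR², giving k ≡ I/(MR²) = 0.6.
The rolling condition ω = v/R makes the rotational term ½I(v/R)² = ½kMv², so KE_total = ½(1+k)Mv² = (4/5)Mv².
Energy conservation: (4/5)Mv₀² + Mgh = (4/5)Mv², so v² = v₀² + 2gh/(1+k).
v = √(5.22² + 2×10×1.12/1.6) = √41.25 ≈ 6.42 m/s.

v ≈ 6.42 m/s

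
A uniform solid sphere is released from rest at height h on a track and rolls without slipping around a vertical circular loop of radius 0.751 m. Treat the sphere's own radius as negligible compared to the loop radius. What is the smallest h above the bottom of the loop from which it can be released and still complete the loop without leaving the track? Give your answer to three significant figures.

For this body I = (2/5)MR², i.e. k = I/(MR²) = 0.4.
At the top of the loop, the minimum-contact condition is Mg = Mv_top²/r, so v_top² = gr.
With ω = v/R, the kinetic energy at speed v is ½(1+k)Mv² = (7/10)Mv².
Energy conservation from release (height h) to the top (height 2r): Mgh = Mg(2r) + (7/10)M·gr.
Thus h_min = 2r + (1+k)r/2 = r(2 + 1.4/2) = 0.751 × 2.7 ≈ 2.03 m.

h_min ≈ 2.03 m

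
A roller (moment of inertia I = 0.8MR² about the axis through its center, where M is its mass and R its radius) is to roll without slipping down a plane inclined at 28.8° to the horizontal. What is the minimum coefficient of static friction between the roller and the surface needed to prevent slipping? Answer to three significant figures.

μ_min ≈ 0.244

The moment of inertia is 0.8MR², giving k ≡ I/(MR²) = 0.8.
Newton's second law down the slope: Mg sinθ − f = Ma. The torque equation fR = Iα (with α = a/R) gives f = kMa.
These give a = g sinθ/(1+k) and the required friction f = kMg sinθ/(1+k).
The normal force is N = Mg cosθ, so μ_min = f/N = k tanθ/(1+k).
μ_min = 0.8 × tan28.8° / 1.8 ≈ 0.244.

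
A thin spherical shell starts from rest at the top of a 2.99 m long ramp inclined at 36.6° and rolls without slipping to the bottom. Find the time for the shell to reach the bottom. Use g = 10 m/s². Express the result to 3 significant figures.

For this body I = (2/3)MR², i.e. k = I/(MR²) = 2/3.
Newton's second law down the slope: Mg sinθ − f = Ma. The torque equation fR = Iα (with α = a/R) gives f = kMa.
Hence a = g sinθ/(1+k) = 10×sin36.6°/1.667 = 3.577 m/s².
Starting from rest, L = ½at², so t = √(2L/a) = √(2×2.99/3.577) ≈ 1.29 s.

t ≈ 1.29 s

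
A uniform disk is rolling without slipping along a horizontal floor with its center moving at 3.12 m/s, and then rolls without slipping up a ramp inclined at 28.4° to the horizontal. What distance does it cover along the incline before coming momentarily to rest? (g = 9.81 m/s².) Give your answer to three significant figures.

With I = (1/2)MR², the ratio k = I/(MR²) is 0.5.
Pure rolling means v = ωR; then KE = ½Mv² + ½I(v/R)² = ½(1+k)Mv² = (3/4)Mv².
Setting this equal to Mgh gives the vertical rise h = (1+k)v₀²/(2g) = 1.5×3.12²/(2×9.81) = 0.7442 m.
The distance along the slope is d = h/sinθ = 0.7442/sin28.4° ≈ 1.56 m.

d ≈ 1.56 m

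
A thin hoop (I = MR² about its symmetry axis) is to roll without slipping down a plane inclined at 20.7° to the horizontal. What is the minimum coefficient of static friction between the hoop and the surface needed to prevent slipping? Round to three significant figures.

μ_min ≈ 0.189

The moment of inertia is MR², giving k ≡ I/(MR²) = 1.
Newton's second law down the slope: Mg sinθ − f = Ma. The torque equation fR = Iα (with α = a/R) gives f = kMa.
These give a = g sinθ/(1+k) and the required friction f = kMg sinθ/(1+k).
With N = Mg cosθ, the no-slip condition f ≤ μN gives μ_min = f/N = k tanθ/(1+k).
μ_min = 1 × tan20.7° / 2 ≈ 0.189.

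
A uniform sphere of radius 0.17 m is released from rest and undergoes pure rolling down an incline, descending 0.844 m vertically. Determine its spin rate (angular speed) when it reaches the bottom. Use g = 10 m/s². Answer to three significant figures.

ω ≈ 20.4 rad/s

The moment of inertia is (2/5)MR², giving k ≡ I/(MR²) = 0.4.
Since it rolls without slipping, ω = v/R and KE = ½Mv² + ½Iω² = ½(1+k)Mv² = (7/10)Mv².
Energy conservation Mgh = ½(1+k)Mv² gives v = √(2gh/(1+k)) = √(2 × 10 × 0.844 / 1.4) = 3.472 m/s.
Then ω = v/R = 3.472 / 0.17 ≈ 20.4 rad/s.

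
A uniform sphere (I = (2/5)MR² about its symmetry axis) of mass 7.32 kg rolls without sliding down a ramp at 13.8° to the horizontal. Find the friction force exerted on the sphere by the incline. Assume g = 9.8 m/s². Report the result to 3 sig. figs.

f ≈ 4.89 N

With I = (2/5)MR², the ratio k = I/(MR²) is 0.4.
Translational: Mg sinθ − f = Ma. Rotational about the CM: fR = Iα = kMRa, so f = kMa.
Combining, a = g sinθ/(1+k) and f = kMa = kMg sinθ/(1+k).
f = 0.4 × 7.32 × 9.8 × sin13.8° / 1.4 ≈ 4.89 N.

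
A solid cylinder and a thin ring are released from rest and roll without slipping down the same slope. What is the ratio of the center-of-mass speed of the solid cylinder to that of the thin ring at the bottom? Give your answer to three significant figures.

Each satisfies Mgh = ½(1+k)Mv² with k = I/(MR²), so v ∝ 1/√(1+k).
For the solid cylinder k = 0.5; for the thin ring k = 1.
v₁/v₂ = √((1+k₂)/(1+k₁)) = √(2/1.5) ≈ 1.15.

v_ratio ≈ 1.15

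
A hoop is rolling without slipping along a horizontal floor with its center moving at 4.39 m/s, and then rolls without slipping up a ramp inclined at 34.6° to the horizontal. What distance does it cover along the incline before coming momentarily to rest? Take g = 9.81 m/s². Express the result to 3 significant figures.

d ≈ 3.46 m

Here I = MR², so the shape factor k = I/(MR²) = 1.
Pure rolling means v = ωR; then KE = ½Mv² + ½I(v/R)² = ½(1+k)Mv² = Mv².
Setting this equal to Mgh gives the vertical rise h = (1+k)v₀²/(2g) = 2×4.39²/(2×9.81) = 1.965 m.
Along the incline, d = h/sinθ = 1.965/sin34.6° ≈ 3.46 m.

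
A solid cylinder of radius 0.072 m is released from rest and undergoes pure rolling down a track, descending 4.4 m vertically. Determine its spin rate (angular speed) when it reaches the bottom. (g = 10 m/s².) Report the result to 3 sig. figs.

ω ≈ 106 rad/s

For this body I = (1/2)MR², i.e. k = I/(MR²) = 0.5.
Pure rolling means v = ωR; then KE = ½Mv² + ½I(v/R)² = ½(1+k)Mv² = (3/4)Mv².
Energy conservation Mgh = ½(1+k)Mv² gives v = √(2gh/(1+k)) = √(2 × 10 × 4.4 / 1.5) = 7.659 m/s.
The angular speed follows from ω = v/R = 7.659/0.072 ≈ 106 rad/s.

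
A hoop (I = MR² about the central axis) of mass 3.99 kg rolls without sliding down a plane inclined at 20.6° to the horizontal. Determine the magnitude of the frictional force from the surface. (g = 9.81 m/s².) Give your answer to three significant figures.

f ≈ 6.89 N

With I = MR², the ratio k = I/(MR²) is 1.
Along the incline Mg sinθ − f = Ma, and torque about the center fR = Iα = kMR²(a/R) gives f = kMa.
Combining, a = g sinθ/(1+k) and f = kMa = kMg sinθ/(1+k).
f = 1 × 3.99 × 9.81 × sin20.6° / 2 ≈ 6.89 N.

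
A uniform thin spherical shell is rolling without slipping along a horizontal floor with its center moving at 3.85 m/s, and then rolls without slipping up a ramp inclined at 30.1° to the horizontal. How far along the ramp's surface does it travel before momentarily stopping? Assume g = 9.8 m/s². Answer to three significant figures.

The moment of inertia is (2/3)MR², giving k ≡ I/(MR²) = 2/3.
Since it rolls without slipping, ω = v/R and KE = ½Mv² + ½Iω² = ½(1+k)Mv² = (5/6)Mv².
Setting this equal to Mgh gives the vertical rise h = (1+k)v₀²/(2g) = 1.667×3.85²/(2×9.8) = 1.26 m.
Along the incline, d = h/sinθ = 1.26/sin30.1° ≈ 2.51 m.

d ≈ 2.51 m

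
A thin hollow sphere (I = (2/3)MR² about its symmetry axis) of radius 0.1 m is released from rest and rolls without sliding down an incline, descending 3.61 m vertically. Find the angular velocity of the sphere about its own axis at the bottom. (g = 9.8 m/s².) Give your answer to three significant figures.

For this body I = (2/3)MR², i.e. k = I/(MR²) = 2/3.
Since it rolls without slipping, ω = v/R and KE = ½Mv² + ½Iω² = ½(1+k)Mv² = (5/6)Mv².
Energy conservation Mgh = ½(1+k)Mv² gives v = √(2gh/(1+k)) = √(2 × 9.8 × 3.61 / 1.667) = 6.516 m/s.
Then ω = v/R = 6.516 / 0.1 ≈ 65.2 rad/s.

ω ≈ 65.2 rad/s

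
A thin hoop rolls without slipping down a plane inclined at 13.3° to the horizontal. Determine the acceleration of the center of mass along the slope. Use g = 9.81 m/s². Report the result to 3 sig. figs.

The moment of inertia is MR², giving k ≡ I/(MR²) = 1.
Translational: Mg sinθ − f = Ma. Rotational about the CM: fR = Iα = kMRa, so f = kMa.
Eliminating f: Mg sinθ = (1+k)Ma, so a = g sinθ/(1+k) = 9.81 × sin13.3° / 2 ≈ 1.13 m/s².

a ≈ 1.13 m/s²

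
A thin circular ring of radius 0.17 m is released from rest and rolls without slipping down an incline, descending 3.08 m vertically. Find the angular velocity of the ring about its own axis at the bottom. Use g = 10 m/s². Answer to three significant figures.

The moment of inertia is MR², giving k ≡ I/(MR²) = 1.
Since it rolls without slipping, ω = v/R and KE = ½Mv² + ½Iω² = ½(1+k)Mv² = Mv².
Energy conservation Mgh = ½(1+k)Mv² gives v = √(2gh/(1+k)) = √(2 × 10 × 3.08 / 2) = 5.55 m/s.
Then ω = v/R = 5.55 / 0.17 ≈ 32.6 rad/s.

ω ≈ 32.6 rad/s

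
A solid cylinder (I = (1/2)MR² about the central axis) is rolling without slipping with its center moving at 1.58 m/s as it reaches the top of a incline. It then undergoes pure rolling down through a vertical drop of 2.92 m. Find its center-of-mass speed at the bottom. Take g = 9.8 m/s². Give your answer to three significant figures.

Here I = (1/2)MR², so the shape factor k = I/(MR²) = 0.5.
Since it rolls without slipping, ω = v/R and KE = ½Mv² + ½Iω² = ½(1+k)Mv² = (3/4)Mv².
Energy conservation: (3/4)Mv₀² + Mgh = (3/4)Mv², so v² = v₀² + 2gh/(1+k).
v = √(1.58² + 2×9.8×2.92/1.5) = √40.65 ≈ 6.38 m/s.

v ≈ 6.38 m/s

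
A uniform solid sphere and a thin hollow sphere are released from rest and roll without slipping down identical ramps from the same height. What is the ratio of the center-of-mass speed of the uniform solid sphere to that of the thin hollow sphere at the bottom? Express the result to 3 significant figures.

v_ratio ≈ 1.09

Each satisfies Mgh = ½(1+k)Mv² with k = I/(MR²), so v ∝ 1/√(1+k).
For the uniform solid sphere k = 0.4; for the thin hollow sphere k = 2/3.
v₁/v₂ = √((1+k₂)/(1+k₁)) = √(1.667/1.4) ≈ 1.09.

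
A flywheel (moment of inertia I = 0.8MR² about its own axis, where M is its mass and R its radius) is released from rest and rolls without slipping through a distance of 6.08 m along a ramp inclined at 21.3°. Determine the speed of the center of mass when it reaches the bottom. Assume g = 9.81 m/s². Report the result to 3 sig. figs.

v ≈ 4.91 m/s

The moment of inertia is 0.8MR², giving k ≡ I/(MR²) = 0.8.
The rolling condition ω = v/R makes the rotational term ½I(v/R)² = ½kMv², so KE_total = ½(1+k)Mv² = (9/10)Mv².
The vertical drop is h = L sinθ = 6.08 × sin21.3° = 2.209 m.
Setting Mgh = (9/10)Mv² gives v = √(2gh/(1+k)) = √(2·9.81·2.209/1.8) ≈ 4.91 m/s.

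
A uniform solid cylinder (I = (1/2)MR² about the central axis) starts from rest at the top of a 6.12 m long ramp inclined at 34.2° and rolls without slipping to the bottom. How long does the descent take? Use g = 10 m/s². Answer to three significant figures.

For this body I = (1/2)MR², i.e. k = I/(MR²) = 0.5.
Along the incline Mg sinθ − f = Ma, and torque about the center fR = Iα = kMR²(a/R) gives f = kMa.
Hence a = g sinθ/(1+k) = 10×sin34.2°/1.5 = 3.747 m/s².
Starting from rest, L = ½at², so t = √(2L/a) = √(2×6.12/3.747) ≈ 1.81 s.

t ≈ 1.81 s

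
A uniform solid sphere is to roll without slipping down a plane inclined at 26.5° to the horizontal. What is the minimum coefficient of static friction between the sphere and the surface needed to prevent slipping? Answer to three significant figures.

The moment of inertia is (2/5)MR², giving k ≡ I/(MR²) = 0.4.
Along the incline Mg sinθ − f = Ma, and torque about the center fR = Iα = kMR²(a/R) gives f = kMa.
These give a = g sinθ/(1+k) and the required friction f = kMg sinθ/(1+k).
With N = Mg cosθ, the no-slip condition f ≤ μN gives μ_min = f/N = k tanθ/(1+k).
μ_min = 0.4 × tan26.5° / 1.4 ≈ 0.142.

μ_min ≈ 0.142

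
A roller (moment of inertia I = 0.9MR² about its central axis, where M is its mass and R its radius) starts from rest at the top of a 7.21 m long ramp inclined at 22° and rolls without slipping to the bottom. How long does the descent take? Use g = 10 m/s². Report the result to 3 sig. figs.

Here I = 0.9MR², so the shape factor k = I/(MR²) = 0.9.
Along the incline Mg sinθ − f = Ma, and torque about the center fR = Iα = kMR²(a/R) gives f = kMa.
Hence a = g sinθ/(1+k) = 10×sin22°/1.9 = 1.972 m/s².
Starting from rest, L = ½at², so t = √(2L/a) = √(2×7.21/1.972) ≈ 2.70 s.

t ≈ 2.70 s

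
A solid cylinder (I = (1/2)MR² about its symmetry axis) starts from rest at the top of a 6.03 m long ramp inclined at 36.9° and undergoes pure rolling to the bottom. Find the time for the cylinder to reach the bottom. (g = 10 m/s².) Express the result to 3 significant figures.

With I = (1/2)MR², the ratio k = I/(MR²) is 0.5.
Translational: Mg sinθ − f = Ma. Rotational about the CM: fR = Iα = kMRa, so f = kMa.
Hence a = g sinθ/(1+k) = 10×sin36.9°/1.5 = 4.003 m/s².
With constant a from rest, t = √(2L/a) = √(2·6.03/4.003) ≈ 1.74 s.

t ≈ 1.74 s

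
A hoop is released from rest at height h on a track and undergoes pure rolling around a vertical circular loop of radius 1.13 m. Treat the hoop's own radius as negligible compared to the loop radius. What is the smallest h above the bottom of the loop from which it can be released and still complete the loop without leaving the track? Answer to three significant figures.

Here I = MR², so the shape factor k = I/(MR²) = 1.
At the top, contact is just lost when gravity alone supplies the centripetal force: Mg = Mv_top²/r, i.e. v_top² = gr.
With ω = v/R, the kinetic energy at speed v is ½(1+k)Mv² = Mv².
Energy conservation from release (height h) to the top (height 2r): Mgh = Mg(2r) + M·gr.
Thus h_min = 2r + (1+k)r/2 = r(2 + 2/2) = 1.13 × 3 ≈ 3.39 m.

h_min ≈ 3.39 m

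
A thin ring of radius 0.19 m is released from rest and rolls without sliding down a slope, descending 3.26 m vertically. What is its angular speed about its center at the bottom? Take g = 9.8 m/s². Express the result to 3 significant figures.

ω ≈ 29.7 rad/s

With I = MR², the ratio k = I/(MR²) is 1.
Rolling without slipping gives ω = v/R, so the total kinetic energy is ½Mv² + ½Iω² = ½(1+k)Mv² = Mv².
Energy conservation Mgh = ½(1+k)Mv² gives v = √(2gh/(1+k)) = √(2 × 9.8 × 3.26 / 2) = 5.652 m/s.
The angular speed follows from ω = v/R = 5.652/0.19 ≈ 29.7 rad/s.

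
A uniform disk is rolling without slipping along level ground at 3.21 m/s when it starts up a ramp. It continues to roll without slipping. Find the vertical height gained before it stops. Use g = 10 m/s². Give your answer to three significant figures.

With I = (1/2)MR², the ratio k = I/(MR²) is 0.5.
Rolling without slipping gives ω = v/R, so the total kinetic energy is ½Mv² + ½Iω² = ½(1+k)Mv² = (3/4)Mv².
At the top the kinetic energy is zero, so (3/4)Mv₀² = Mgh.
Thus h = (1+k)v₀²/(2g) = 1.5 × 3.21² / (2 × 10) ≈ 0.773 m.

h ≈ 0.773 m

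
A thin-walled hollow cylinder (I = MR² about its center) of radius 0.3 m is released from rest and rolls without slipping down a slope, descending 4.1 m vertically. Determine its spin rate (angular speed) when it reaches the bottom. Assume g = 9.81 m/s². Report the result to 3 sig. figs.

ω ≈ 21.1 rad/s

For this body I = MR², i.e. k = I/(MR²) = 1.
Rolling without slipping gives ω = v/R, so the total kinetic energy is ½Mv² + ½Iω² = ½(1+k)Mv² = Mv².
Energy conservation Mgh = ½(1+k)Mv² gives v = √(2gh/(1+k)) = √(2 × 9.81 × 4.1 / 2) = 6.342 m/s.
The angular speed follows from ω = v/R = 6.342/0.3 ≈ 21.1 rad/s.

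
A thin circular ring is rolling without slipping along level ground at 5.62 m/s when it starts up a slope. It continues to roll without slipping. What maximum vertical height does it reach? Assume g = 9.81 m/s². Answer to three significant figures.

With I = MR², the ratio k = I/(MR²) is 1.
Pure rolling means v = ωR; then KE = ½Mv² + ½I(v/R)² = ½(1+k)Mv² = Mv².
At the top the kinetic energy is zero, so Mv₀² = Mgh.
Thus h = (1+k)v₀²/(2g) = 2 × 5.62² / (2 × 9.81) ≈ 3.22 m.

h ≈ 3.22 m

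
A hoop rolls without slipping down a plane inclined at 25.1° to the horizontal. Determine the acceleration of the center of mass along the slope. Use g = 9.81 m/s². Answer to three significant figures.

The moment of inertia is MR², giving k ≡ I/(MR²) = 1.
Newton's second law down the slope: Mg sinθ − f = Ma. The torque equation fR = Iα (with α = a/R) gives f = kMa.
Eliminating f: Mg sinθ = (1+k)Ma, so a = g sinθ/(1+k) = 9.81 × sin25.1° / 2 ≈ 2.08 m/s².

a ≈ 2.08 m/s²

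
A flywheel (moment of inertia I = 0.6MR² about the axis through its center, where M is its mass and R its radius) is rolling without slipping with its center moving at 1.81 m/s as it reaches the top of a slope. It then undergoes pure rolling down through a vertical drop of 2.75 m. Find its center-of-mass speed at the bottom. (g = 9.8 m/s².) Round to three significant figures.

For this body I = 0.6MR², i.e. k = I/(MR²) = 0.6.
Pure rolling means v = ωR; then KE = ½Mv² + ½I(v/R)² = ½(1+k)Mv² = (4/5)Mv².
Conserving energy between top and bottom: (4/5)Mv² = (4/5)Mv₀² + Mgh, hence v² = v₀² + 2gh/(1+k).
v = √(1.81² + 2×9.8×2.75/1.6) = √36.96 ≈ 6.08 m/s.

v ≈ 6.08 m/s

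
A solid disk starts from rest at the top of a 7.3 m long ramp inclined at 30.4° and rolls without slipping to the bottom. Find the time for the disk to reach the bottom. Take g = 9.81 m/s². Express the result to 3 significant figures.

With I = (1/2)MR², the ratio k = I/(MR²) is 0.5.
Translational: Mg sinθ − f = Ma. Rotational about the CM: fR = Iα = kMRa, so f = kMa.
Hence a = g sinθ/(1+k) = 9.81×sin30.4°/1.5 = 3.309 m/s².
Starting from rest, L = ½at², so t = √(2L/a) = √(2×7.3/3.309) ≈ 2.10 s.

t ≈ 2.10 s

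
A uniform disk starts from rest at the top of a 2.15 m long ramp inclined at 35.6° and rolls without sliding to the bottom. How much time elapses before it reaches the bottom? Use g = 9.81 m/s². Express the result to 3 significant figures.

Here I = (1/2)MR², so the shape factor k = I/(MR²) = 0.5.
Along the incline Mg sinθ − f = Ma, and torque about the center fR = Iα = kMR²(a/R) gives f = kMa.
Hence a = g sinθ/(1+k) = 9.81×sin35.6°/1.5 = 3.807 m/s².
With constant a from rest, t = √(2L/a) = √(2·2.15/3.807) ≈ 1.06 s.

t ≈ 1.06 s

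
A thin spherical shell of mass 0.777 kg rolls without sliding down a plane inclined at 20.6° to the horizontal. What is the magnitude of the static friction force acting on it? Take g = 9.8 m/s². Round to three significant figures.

The moment of inertia is (2/3)MR², giving k ≡ I/(MR²) = 2/3.
Along the incline Mg sinθ − f = Ma, and torque about the center fR = Iα = kMR²(a/R) gives f = kMa.
Combining, a = g sinθ/(1+k) and f = kMa = kMg sinθ/(1+k).
f = (2/3) × 0.777 × 9.8 × sin20.6° / 1.667 ≈ 1.07 N.

f ≈ 1.07 N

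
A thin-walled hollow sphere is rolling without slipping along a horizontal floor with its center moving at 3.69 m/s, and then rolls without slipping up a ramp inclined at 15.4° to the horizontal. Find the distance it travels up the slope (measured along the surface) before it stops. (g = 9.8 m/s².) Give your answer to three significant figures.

d ≈ 4.36 m

For this body I = (2/3)MR², i.e. k = I/(MR²) = 2/3.
Since it rolls without slipping, ω = v/R and KE = ½Mv² + ½Iω² = ½(1+k)Mv² = (5/6)Mv².
Setting this equal to Mgh gives the vertical rise h = (1+k)v₀²/(2g) = 1.667×3.69²/(2×9.8) = 1.158 m.
Along the incline, d = h/sinθ = 1.158/sin15.4° ≈ 4.36 m.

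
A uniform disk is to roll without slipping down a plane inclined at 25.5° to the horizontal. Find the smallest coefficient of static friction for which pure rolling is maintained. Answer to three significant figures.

μ_min ≈ 0.159

With I = (1/2)MR², the ratio k = I/(MR²) is 0.5.
Along the incline Mg sinθ − f = Ma, and torque about the center fR = Iα = kMR²(a/R) gives f = kMa.
These give a = g sinθ/(1+k) and the required friction f = kMg sinθ/(1+k).
With N = Mg cosθ, the no-slip condition f ≤ μN gives μ_min = f/N = k tanθ/(1+k).
μ_min = 0.5 × tan25.5° / 1.5 ≈ 0.159.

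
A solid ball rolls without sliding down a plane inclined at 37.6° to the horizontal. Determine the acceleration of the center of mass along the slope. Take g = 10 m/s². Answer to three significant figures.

a ≈ 4.36 m/s²

With I = (2/5)MR², the ratio k = I/(MR²) is 0.4.
Along the incline Mg sinθ − f = Ma, and torque about the center fR = Iα = kMR²(a/R) gives f = kMa.
Eliminating f: Mg sinθ = (1+k)Ma, so a = g sinθ/(1+k) = 10 × sin37.6° / 1.4 ≈ 4.36 m/s².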